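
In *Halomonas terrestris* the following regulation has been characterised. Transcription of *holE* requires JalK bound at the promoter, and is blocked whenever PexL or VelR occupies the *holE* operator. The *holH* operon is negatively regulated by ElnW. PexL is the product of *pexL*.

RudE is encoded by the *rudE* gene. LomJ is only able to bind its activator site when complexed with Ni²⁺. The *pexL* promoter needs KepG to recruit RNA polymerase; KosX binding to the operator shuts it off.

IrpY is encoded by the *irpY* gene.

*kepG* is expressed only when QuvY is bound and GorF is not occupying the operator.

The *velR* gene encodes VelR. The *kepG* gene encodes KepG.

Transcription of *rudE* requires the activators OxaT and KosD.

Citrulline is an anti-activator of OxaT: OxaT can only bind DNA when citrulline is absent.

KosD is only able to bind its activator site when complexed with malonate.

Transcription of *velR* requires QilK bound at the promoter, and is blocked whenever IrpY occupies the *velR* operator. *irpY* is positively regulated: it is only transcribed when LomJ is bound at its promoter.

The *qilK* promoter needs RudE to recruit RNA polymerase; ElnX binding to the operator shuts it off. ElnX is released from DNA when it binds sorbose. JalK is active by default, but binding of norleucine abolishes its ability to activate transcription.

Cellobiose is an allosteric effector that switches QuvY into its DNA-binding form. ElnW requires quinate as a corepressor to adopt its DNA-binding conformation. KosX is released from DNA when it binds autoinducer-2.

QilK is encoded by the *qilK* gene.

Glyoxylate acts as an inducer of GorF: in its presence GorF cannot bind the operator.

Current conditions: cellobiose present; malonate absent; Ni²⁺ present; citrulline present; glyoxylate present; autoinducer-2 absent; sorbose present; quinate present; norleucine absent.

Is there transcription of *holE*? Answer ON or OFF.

Glyoxylate is present, so GorF is inactive.
Cellobiose is present, so QuvY is active.
No repressor is bound and QuvY is active, so *kepG* is transcribed.
So KepG is produced and active.
Autoinducer-2 is absent, so KosX is active.
With repressor KosX bound, *pexL* is not transcribed.
So PexL is not produced.
Norleucine is absent, so JalK is active.
Citrulline is present, so OxaT is inactive.
Malonate is absent, so KosD is inactive.
Required activator OxaT is absent, so *rudE* is not transcribed.
So RudE is not produced.
Sorbose is present, so ElnX is inactive.
Required activator RudE is absent, so *qilK* is not transcribed.
So QilK is not produced.
Ni²⁺ is present, so LomJ is active.
No repressor is bound and LomJ is active, so *irpY* is transcribed.
So IrpY is produced and active.
With repressor IrpY bound, *velR* is not transcribed.
So VelR is not produced.
No repressor is bound and JalK is active, so *holE* is transcribed.

ON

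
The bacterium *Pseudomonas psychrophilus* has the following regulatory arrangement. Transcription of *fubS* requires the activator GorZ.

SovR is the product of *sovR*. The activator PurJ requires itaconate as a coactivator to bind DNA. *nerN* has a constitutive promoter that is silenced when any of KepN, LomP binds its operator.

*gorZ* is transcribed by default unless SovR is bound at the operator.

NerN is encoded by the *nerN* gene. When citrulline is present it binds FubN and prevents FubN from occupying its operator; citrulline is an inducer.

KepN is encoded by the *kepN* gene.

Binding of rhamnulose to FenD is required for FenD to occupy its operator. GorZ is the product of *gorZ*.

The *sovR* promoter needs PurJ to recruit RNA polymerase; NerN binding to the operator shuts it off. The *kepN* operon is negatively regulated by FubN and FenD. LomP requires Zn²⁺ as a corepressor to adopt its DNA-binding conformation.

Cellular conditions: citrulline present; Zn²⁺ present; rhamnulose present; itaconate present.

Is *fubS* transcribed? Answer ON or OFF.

Citrulline is present, so FubN is inactive.
Rhamnulose is present, so FenD is active.
With repressor FenD bound, *kepN* is not transcribed.
So KepN is not produced.
Zn²⁺ is present, so LomP is active.
With repressor LomP bound, *nerN* is not transcribed.
So NerN is not produced.
Itaconate is present, so PurJ is active.
No repressor is bound and PurJ is active, so *sovR* is transcribed.
So SovR is produced and active.
With repressor SovR bound, *gorZ* is not transcribed.
So GorZ is not produced.
Required activator GorZ is absent, so *fubS* is not transcribed.

OFF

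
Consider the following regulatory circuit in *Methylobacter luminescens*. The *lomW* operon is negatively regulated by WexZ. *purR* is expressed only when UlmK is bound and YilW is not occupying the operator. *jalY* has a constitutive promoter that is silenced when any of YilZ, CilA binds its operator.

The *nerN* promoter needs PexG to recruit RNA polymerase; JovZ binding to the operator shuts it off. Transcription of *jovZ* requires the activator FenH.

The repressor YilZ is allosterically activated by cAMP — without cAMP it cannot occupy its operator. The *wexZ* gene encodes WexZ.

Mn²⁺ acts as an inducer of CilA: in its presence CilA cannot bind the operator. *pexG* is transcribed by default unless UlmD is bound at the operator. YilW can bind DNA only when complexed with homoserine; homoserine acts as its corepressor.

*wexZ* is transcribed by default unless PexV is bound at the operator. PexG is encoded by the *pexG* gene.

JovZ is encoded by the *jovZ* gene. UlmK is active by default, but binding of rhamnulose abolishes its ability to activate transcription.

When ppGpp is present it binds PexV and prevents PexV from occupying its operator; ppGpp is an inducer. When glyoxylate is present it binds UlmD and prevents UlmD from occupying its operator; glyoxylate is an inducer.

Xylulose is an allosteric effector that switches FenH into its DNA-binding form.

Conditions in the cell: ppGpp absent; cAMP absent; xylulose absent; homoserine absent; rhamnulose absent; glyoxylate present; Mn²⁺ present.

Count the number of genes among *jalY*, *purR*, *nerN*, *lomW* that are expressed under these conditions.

cAMP is absent, so YilZ is inactive.
Mn²⁺ is present, so CilA is inactive.
With no repressor bound, *jalY* is transcribed.
→ *jalY* is ON.
Rhamnulose is absent, so UlmK is active.
Homoserine is absent, so YilW is inactive.
No repressor is bound and UlmK is active, so *purR* is transcribed.
→ *purR* is ON.
Xylulose is absent, so FenH is inactive.
Required activator FenH is absent, so *jovZ* is not transcribed.
So JovZ is not produced.
Glyoxylate is present, so UlmD is inactive.
With no repressor bound, *pexG* is transcribed.
So PexG is produced and active.
No repressor is bound and PexG is active, so *nerN* is transcribed.
→ *nerN* is ON.
ppGpp is absent, so PexV is active.
With repressor PexV bound, *wexZ* is not transcribed.
So WexZ is not produced.
With no repressor bound, *lomW* is transcribed.
→ *lomW* is ON.
4 of the 4 genes are transcribed.

4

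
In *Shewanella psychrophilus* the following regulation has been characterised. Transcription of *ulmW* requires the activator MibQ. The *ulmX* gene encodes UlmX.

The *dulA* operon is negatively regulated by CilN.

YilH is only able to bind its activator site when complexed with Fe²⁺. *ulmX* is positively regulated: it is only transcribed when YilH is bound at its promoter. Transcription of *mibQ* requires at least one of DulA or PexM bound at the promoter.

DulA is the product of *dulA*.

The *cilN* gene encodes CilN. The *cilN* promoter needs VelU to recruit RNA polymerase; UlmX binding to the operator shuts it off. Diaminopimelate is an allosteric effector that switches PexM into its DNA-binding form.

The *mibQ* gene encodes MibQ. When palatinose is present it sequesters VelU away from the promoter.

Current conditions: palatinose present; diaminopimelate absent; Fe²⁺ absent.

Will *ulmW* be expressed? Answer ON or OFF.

ON

Fe²⁺ is absent, so YilH is inactive.
Required activator YilH is absent, so *ulmX* is not transcribed.
So UlmX is not produced.
Palatinose is present, so VelU is inactive.
Required activator VelU is absent, so *cilN* is not transcribed.
So CilN is not produced.
With no repressor bound, *dulA* is transcribed.
So DulA is produced and active.
Diaminopimelate is absent, so PexM is inactive.
Activator DulA is present, so *mibQ* is transcribed.
So MibQ is produced and active.
No repressor is bound and MibQ is active, so *ulmW* is transcribed.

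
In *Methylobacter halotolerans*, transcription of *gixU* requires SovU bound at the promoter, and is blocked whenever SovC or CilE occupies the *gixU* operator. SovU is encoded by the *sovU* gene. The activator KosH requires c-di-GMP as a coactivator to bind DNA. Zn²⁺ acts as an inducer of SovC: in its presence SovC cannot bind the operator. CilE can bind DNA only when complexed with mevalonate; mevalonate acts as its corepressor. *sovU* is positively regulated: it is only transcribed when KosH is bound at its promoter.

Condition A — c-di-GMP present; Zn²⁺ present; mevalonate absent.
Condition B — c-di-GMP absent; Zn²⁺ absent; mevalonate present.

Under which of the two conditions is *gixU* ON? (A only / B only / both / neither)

Condition A:
c-di-GMP is present, so KosH is active.
No repressor is bound and KosH is active, so *sovU* is transcribed.
So SovU is produced and active.
Zn²⁺ is present, so SovC is inactive.
Mevalonate is absent, so CilE is inactive.
No repressor is bound and SovU is active, so *gixU* is transcribed.
→ *gixU* is ON in A.
Condition B:
c-di-GMP is absent, so KosH is inactive.
Required activator KosH is absent, so *sovU* is not transcribed.
So SovU is not produced.
Zn²⁺ is absent, so SovC is active.
Mevalonate is present, so CilE is active.
With repressor SovC bound, *gixU* is not transcribed.
→ *gixU* is OFF in B.

A only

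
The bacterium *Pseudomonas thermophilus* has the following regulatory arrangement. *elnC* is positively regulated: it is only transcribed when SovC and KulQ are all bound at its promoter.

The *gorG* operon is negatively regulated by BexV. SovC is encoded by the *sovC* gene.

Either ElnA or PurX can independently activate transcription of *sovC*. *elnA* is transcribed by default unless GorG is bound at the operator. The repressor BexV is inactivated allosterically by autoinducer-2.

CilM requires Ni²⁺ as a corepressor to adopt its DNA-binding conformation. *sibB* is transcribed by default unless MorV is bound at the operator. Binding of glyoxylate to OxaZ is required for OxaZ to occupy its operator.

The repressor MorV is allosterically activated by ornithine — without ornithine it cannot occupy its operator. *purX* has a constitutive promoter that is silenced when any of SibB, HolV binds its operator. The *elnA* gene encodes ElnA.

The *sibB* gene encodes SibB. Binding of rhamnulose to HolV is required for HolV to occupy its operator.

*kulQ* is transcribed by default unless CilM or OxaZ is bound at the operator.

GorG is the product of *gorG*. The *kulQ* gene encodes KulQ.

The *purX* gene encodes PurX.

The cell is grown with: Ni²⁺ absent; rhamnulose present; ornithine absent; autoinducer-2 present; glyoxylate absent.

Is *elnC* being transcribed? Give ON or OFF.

OFF

Autoinducer-2 is present, so BexV is inactive.
With no repressor bound, *gorG* is transcribed.
So GorG is produced and active.
With repressor GorG bound, *elnA* is not transcribed.
So ElnA is not produced.
Ornithine is absent, so MorV is inactive.
With no repressor bound, *sibB* is transcribed.
So SibB is produced and active.
Rhamnulose is present, so HolV is active.
With repressor SibB bound, *purX* is not transcribed.
So PurX is not produced.
No activator is available at the *sovC* promoter, so *sovC* is not transcribed.
So SovC is not produced.
Ni²⁺ is absent, so CilM is inactive.
Glyoxylate is absent, so OxaZ is inactive.
With no repressor bound, *kulQ* is transcribed.
So KulQ is produced and active.
Required activator SovC is absent, so *elnC* is not transcribed.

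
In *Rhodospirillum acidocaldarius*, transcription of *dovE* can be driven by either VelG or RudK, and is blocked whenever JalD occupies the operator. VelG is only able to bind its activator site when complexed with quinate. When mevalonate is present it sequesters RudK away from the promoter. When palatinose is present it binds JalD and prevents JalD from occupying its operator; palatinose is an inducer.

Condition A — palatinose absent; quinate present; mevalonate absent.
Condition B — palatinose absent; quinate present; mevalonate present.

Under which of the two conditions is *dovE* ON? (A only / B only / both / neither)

Condition A:
Palatinose is absent, so JalD is active.
Quinate is present, so VelG is active.
Mevalonate is absent, so RudK is active.
With repressor JalD bound, *dovE* is not transcribed.
→ *dovE* is OFF in A.
Condition B:
Palatinose is absent, so JalD is active.
Quinate is present, so VelG is active.
Mevalonate is present, so RudK is inactive.
With repressor JalD bound, *dovE* is not transcribed.
→ *dovE* is OFF in B.

neither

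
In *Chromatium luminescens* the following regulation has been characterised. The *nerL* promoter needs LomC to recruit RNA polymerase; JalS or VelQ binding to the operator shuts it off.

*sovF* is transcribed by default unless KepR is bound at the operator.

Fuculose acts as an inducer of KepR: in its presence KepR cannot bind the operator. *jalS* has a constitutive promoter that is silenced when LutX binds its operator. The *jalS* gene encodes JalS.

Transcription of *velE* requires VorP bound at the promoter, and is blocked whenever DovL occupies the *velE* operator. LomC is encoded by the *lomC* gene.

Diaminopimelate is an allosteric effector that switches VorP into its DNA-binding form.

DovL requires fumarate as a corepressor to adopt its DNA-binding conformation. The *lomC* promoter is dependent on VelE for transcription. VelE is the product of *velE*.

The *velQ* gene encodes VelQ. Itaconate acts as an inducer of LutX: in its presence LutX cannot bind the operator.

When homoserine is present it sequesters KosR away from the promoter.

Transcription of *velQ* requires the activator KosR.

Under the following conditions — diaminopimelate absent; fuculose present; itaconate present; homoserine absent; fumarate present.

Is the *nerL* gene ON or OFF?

Fumarate is present, so DovL is active.
Diaminopimelate is absent, so VorP is inactive.
With repressor DovL bound, *velE* is not transcribed.
So VelE is not produced.
Required activator VelE is absent, so *lomC* is not transcribed.
So LomC is not produced.
Itaconate is present, so LutX is inactive.
With no repressor bound, *jalS* is transcribed.
So JalS is produced and active.
Homoserine is absent, so KosR is active.
No repressor is bound and KosR is active, so *velQ* is transcribed.
So VelQ is produced and active.
With repressor JalS bound, *nerL* is not transcribed.

OFF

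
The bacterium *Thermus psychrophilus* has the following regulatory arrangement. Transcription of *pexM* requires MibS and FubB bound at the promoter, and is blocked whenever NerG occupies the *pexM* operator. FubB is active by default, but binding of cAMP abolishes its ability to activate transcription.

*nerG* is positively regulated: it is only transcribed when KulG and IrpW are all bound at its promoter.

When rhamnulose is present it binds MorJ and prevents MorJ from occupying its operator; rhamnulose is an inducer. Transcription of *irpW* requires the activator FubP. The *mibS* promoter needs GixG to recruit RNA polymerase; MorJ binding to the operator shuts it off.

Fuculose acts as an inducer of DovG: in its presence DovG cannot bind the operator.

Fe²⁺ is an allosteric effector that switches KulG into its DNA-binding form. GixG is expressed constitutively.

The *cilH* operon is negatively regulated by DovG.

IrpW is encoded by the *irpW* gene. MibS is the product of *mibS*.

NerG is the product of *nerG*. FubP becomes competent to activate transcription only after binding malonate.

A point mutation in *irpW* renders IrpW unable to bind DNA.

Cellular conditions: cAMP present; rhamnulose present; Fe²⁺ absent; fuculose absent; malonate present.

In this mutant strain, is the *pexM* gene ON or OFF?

Fe²⁺ is absent, so KulG is inactive.
IrpW is non-functional in this strain, so it has no effect.
Required activator KulG is absent, so *nerG* is not transcribed.
So NerG is not produced.
Rhamnulose is present, so MorJ is inactive.
GixG is produced constitutively and is active.
No repressor is bound and GixG is active, so *mibS* is transcribed.
So MibS is produced and active.
cAMP is present, so FubB is inactive.
Required activator FubB is absent, so *pexM* is not transcribed.

OFF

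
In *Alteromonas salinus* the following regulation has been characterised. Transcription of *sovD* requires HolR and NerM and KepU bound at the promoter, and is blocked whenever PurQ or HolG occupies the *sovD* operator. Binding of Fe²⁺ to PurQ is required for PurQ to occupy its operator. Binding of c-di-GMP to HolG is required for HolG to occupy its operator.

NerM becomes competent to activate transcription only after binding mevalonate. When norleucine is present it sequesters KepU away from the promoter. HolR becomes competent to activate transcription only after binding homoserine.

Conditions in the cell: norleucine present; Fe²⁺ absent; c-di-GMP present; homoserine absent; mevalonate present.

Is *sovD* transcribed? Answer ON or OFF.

OFF

Fe²⁺ is absent, so PurQ is inactive.
Homoserine is absent, so HolR is inactive.
Mevalonate is present, so NerM is active.
c-di-GMP is present, so HolG is active.
Norleucine is present, so KepU is inactive.
With repressor HolG bound, *sovD* is not transcribed.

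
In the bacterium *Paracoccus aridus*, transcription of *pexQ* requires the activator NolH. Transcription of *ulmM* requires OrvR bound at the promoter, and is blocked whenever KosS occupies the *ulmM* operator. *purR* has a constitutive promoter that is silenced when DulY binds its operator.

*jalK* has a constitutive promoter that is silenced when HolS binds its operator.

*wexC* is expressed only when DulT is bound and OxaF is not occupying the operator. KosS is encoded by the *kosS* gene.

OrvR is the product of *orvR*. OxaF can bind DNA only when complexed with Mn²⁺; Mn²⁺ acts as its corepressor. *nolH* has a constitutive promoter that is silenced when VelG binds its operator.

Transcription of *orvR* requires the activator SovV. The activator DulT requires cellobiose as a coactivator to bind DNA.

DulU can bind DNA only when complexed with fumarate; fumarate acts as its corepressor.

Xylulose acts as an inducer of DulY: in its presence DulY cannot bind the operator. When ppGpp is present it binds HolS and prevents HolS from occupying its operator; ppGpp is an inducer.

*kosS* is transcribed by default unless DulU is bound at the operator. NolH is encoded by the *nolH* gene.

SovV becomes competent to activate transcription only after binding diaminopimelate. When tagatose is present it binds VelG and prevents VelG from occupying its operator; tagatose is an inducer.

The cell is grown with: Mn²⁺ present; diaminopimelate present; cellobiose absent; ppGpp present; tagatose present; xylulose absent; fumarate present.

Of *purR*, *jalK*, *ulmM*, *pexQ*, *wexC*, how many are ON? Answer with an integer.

3

Xylulose is absent, so DulY is active.
With repressor DulY bound, *purR* is not transcribed.
→ *purR* is OFF.
ppGpp is present, so HolS is inactive.
With no repressor bound, *jalK* is transcribed.
→ *jalK* is ON.
Fumarate is present, so DulU is active.
With repressor DulU bound, *kosS* is not transcribed.
So KosS is not produced.
Diaminopimelate is present, so SovV is active.
No repressor is bound and SovV is active, so *orvR* is transcribed.
So OrvR is produced and active.
No repressor is bound and OrvR is active, so *ulmM* is transcribed.
→ *ulmM* is ON.
Tagatose is present, so VelG is inactive.
With no repressor bound, *nolH* is transcribed.
So NolH is produced and active.
No repressor is bound and NolH is active, so *pexQ* is transcribed.
→ *pexQ* is ON.
Cellobiose is absent, so DulT is inactive.
Mn²⁺ is present, so OxaF is active.
With repressor OxaF bound, *wexC* is not transcribed.
→ *wexC* is OFF.
3 of the 5 genes are transcribed.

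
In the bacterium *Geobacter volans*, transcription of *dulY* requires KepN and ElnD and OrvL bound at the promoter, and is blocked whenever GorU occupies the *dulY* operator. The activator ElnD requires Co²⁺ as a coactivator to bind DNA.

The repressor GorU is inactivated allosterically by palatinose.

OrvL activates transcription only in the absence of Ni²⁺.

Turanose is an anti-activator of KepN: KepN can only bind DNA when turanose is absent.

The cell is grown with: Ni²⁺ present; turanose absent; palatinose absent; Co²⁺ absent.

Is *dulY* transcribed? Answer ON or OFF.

Turanose is absent, so KepN is active.
Co²⁺ is absent, so ElnD is inactive.
Ni²⁺ is present, so OrvL is inactive.
Palatinose is absent, so GorU is active.
With repressor GorU bound, *dulY* is not transcribed.

OFF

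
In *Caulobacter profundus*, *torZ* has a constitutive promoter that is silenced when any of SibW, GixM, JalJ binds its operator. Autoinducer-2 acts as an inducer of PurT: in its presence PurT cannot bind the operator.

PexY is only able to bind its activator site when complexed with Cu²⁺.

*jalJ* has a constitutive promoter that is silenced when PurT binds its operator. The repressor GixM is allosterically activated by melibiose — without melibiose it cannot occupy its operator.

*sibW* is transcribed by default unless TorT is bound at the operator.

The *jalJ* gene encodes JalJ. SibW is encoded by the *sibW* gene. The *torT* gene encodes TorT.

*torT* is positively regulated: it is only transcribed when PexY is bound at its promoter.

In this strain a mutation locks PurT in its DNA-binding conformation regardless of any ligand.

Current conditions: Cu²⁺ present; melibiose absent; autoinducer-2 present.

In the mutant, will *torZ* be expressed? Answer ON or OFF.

Cu²⁺ is present, so PexY is active.
No repressor is bound and PexY is active, so *torT* is transcribed.
So TorT is produced and active.
With repressor TorT bound, *sibW* is not transcribed.
So SibW is not produced.
Melibiose is absent, so GixM is inactive.
PurT is constitutively active in this strain.
With repressor PurT bound, *jalJ* is not transcribed.
So JalJ is not produced.
With no repressor bound, *torZ* is transcribed.

ON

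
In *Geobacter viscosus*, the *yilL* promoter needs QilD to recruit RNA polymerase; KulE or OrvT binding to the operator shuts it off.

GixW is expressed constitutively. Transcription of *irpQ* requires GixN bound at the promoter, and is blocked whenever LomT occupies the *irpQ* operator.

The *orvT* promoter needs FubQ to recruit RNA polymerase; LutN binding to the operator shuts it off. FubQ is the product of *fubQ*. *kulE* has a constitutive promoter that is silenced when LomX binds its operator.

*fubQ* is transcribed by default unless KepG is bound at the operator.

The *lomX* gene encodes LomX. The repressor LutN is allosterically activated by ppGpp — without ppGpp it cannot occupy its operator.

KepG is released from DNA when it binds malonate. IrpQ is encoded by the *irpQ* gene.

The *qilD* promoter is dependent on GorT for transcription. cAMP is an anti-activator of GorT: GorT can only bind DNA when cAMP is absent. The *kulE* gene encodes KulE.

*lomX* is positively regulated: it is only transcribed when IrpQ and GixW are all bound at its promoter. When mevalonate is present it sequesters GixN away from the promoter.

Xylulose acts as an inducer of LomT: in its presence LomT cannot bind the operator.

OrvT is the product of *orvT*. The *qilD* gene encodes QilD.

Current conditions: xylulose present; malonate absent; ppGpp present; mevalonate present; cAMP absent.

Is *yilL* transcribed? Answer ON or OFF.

OFF

Mevalonate is present, so GixN is inactive.
Xylulose is present, so LomT is inactive.
Required activator GixN is absent, so *irpQ* is not transcribed.
So IrpQ is not produced.
GixW is produced constitutively and is active.
Required activator IrpQ is absent, so *lomX* is not transcribed.
So LomX is not produced.
With no repressor bound, *kulE* is transcribed.
So KulE is produced and active.
ppGpp is present, so LutN is active.
Malonate is absent, so KepG is active.
With repressor KepG bound, *fubQ* is not transcribed.
So FubQ is not produced.
With repressor LutN bound, *orvT* is not transcribed.
So OrvT is not produced.
cAMP is absent, so GorT is active.
No repressor is bound and GorT is active, so *qilD* is transcribed.
So QilD is produced and active.
With repressor KulE bound, *yilL* is not transcribed.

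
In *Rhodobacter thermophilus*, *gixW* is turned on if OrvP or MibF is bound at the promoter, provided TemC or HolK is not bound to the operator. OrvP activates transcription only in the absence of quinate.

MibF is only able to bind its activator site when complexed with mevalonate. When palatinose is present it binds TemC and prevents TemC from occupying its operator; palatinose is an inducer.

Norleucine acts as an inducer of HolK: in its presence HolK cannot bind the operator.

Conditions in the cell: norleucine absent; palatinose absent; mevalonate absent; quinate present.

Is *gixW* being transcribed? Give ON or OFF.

OFF

Palatinose is absent, so TemC is active.
Quinate is present, so OrvP is inactive.
Mevalonate is absent, so MibF is inactive.
Norleucine is absent, so HolK is active.
With repressor TemC bound, *gixW* is not transcribed.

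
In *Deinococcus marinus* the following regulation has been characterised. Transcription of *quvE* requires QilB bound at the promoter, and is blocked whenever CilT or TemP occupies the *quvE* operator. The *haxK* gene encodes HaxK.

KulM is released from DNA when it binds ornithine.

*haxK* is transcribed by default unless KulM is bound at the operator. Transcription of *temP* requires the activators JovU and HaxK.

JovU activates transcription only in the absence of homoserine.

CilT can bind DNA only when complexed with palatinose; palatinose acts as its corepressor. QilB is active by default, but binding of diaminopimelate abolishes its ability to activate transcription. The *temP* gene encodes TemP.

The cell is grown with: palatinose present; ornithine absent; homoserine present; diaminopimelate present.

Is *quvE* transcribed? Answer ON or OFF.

Diaminopimelate is present, so QilB is inactive.
Palatinose is present, so CilT is active.
Homoserine is present, so JovU is inactive.
Ornithine is absent, so KulM is active.
With repressor KulM bound, *haxK* is not transcribed.
So HaxK is not produced.
Required activator JovU is absent, so *temP* is not transcribed.
So TemP is not produced.
With repressor CilT bound, *quvE* is not transcribed.

OFF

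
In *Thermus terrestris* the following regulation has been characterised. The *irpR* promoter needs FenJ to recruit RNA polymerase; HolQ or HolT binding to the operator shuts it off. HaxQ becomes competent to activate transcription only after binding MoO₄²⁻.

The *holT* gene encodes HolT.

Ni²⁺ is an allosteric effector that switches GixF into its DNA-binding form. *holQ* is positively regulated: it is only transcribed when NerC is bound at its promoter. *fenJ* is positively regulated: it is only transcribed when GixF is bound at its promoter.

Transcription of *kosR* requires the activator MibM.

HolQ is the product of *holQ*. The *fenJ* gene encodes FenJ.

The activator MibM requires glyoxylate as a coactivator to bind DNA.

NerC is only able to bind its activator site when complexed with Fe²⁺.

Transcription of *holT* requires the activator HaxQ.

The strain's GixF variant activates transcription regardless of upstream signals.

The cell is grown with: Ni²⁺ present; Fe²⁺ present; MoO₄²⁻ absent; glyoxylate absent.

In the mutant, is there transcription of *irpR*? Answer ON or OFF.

OFF

Fe²⁺ is present, so NerC is active.
No repressor is bound and NerC is active, so *holQ* is transcribed.
So HolQ is produced and active.
GixF is constitutively active in this strain.
No repressor is bound and GixF is active, so *fenJ* is transcribed.
So FenJ is produced and active.
MoO₄²⁻ is absent, so HaxQ is inactive.
Required activator HaxQ is absent, so *holT* is not transcribed.
So HolT is not produced.
With repressor HolQ bound, *irpR* is not transcribed.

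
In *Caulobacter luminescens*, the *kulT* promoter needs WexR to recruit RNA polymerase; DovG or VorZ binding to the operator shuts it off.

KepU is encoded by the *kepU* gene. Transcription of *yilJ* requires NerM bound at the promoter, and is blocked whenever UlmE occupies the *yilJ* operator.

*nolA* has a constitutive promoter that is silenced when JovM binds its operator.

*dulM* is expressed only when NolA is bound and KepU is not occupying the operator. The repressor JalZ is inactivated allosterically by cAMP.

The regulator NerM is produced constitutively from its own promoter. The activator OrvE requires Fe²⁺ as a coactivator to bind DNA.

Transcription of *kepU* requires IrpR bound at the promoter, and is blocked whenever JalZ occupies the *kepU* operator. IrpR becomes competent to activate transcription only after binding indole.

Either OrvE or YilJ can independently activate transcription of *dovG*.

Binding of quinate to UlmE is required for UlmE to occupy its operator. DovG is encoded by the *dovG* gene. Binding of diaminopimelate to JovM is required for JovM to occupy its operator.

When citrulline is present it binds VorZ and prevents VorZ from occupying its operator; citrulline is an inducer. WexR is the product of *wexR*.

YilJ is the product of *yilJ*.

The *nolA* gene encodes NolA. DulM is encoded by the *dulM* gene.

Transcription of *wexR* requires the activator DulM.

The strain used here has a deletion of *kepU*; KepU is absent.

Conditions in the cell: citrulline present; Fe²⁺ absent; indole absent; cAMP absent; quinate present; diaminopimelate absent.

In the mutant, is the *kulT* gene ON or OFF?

ON

Diaminopimelate is absent, so JovM is inactive.
With no repressor bound, *nolA* is transcribed.
So NolA is produced and active.
KepU is non-functional in this strain, so it has no effect.
No repressor is bound and NolA is active, so *dulM* is transcribed.
So DulM is produced and active.
No repressor is bound and DulM is active, so *wexR* is transcribed.
So WexR is produced and active.
Fe²⁺ is absent, so OrvE is inactive.
NerM is produced constitutively and is active.
Quinate is present, so UlmE is active.
With repressor UlmE bound, *yilJ* is not transcribed.
So YilJ is not produced.
No activator is available at the *dovG* promoter, so *dovG* is not transcribed.
So DovG is not produced.
Citrulline is present, so VorZ is inactive.
No repressor is bound and WexR is active, so *kulT* is transcribed.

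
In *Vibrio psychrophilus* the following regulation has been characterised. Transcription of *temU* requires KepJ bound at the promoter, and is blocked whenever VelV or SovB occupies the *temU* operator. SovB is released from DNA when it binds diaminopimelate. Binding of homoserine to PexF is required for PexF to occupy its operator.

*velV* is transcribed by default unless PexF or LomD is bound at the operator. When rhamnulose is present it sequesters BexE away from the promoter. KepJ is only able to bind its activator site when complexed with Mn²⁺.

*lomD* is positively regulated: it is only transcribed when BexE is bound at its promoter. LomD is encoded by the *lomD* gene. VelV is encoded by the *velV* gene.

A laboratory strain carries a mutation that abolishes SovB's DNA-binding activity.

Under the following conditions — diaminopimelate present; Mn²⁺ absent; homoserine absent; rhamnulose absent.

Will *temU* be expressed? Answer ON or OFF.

Mn²⁺ is absent, so KepJ is inactive.
Homoserine is absent, so PexF is inactive.
Rhamnulose is absent, so BexE is active.
No repressor is bound and BexE is active, so *lomD* is transcribed.
So LomD is produced and active.
With repressor LomD bound, *velV* is not transcribed.
So VelV is not produced.
SovB is non-functional in this strain, so it has no effect.
Required activator KepJ is absent, so *temU* is not transcribed.

OFF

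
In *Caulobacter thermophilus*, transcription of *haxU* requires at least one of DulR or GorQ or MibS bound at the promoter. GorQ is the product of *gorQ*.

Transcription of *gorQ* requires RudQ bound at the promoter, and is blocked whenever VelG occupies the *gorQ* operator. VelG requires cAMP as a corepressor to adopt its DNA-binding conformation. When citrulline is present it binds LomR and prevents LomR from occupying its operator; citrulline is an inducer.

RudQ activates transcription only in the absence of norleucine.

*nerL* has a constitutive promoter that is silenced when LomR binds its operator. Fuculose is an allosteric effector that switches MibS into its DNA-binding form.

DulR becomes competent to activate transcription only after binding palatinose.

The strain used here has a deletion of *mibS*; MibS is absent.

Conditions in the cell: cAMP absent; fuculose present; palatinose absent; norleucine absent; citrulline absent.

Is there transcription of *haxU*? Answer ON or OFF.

Palatinose is absent, so DulR is inactive.
cAMP is absent, so VelG is inactive.
Norleucine is absent, so RudQ is active.
No repressor is bound and RudQ is active, so *gorQ* is transcribed.
So GorQ is produced and active.
MibS is non-functional in this strain, so it has no effect.
Activator GorQ is present, so *haxU* is transcribed.

ON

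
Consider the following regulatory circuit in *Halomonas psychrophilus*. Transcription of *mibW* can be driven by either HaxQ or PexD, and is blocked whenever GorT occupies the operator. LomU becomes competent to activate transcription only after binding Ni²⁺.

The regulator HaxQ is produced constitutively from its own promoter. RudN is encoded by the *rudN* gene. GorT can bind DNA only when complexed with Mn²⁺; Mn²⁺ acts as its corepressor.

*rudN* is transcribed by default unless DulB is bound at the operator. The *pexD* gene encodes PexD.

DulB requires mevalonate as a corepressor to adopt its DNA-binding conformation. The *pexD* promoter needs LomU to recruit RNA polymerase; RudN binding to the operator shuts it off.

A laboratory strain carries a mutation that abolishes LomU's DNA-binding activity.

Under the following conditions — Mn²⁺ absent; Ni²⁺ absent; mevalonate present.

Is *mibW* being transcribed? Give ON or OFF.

Mn²⁺ is absent, so GorT is inactive.
HaxQ is produced constitutively and is active.
LomU is non-functional in this strain, so it has no effect.
Mevalonate is present, so DulB is active.
With repressor DulB bound, *rudN* is not transcribed.
So RudN is not produced.
Required activator LomU is absent, so *pexD* is not transcribed.
So PexD is not produced.
Activator HaxQ is present, so *mibW* is transcribed.

ON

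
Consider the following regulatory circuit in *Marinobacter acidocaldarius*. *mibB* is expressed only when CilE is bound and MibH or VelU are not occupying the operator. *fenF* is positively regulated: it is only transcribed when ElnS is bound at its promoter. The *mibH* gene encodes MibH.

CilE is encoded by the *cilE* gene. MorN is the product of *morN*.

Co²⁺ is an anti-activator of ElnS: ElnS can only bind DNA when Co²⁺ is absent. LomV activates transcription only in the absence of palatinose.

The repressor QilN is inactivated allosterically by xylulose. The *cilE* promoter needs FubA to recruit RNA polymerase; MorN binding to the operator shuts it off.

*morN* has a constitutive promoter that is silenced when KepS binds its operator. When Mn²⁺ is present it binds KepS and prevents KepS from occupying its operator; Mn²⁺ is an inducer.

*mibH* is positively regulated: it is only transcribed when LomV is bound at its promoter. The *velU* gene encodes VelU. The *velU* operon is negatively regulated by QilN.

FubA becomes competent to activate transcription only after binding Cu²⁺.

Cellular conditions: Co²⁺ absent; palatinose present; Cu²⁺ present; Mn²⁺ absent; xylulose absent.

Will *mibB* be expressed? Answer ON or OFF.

ON

Palatinose is present, so LomV is inactive.
Required activator LomV is absent, so *mibH* is not transcribed.
So MibH is not produced.
Xylulose is absent, so QilN is active.
With repressor QilN bound, *velU* is not transcribed.
So VelU is not produced.
Cu²⁺ is present, so FubA is active.
Mn²⁺ is absent, so KepS is active.
With repressor KepS bound, *morN* is not transcribed.
So MorN is not produced.
No repressor is bound and FubA is active, so *cilE* is transcribed.
So CilE is produced and active.
No repressor is bound and CilE is active, so *mibB* is transcribed.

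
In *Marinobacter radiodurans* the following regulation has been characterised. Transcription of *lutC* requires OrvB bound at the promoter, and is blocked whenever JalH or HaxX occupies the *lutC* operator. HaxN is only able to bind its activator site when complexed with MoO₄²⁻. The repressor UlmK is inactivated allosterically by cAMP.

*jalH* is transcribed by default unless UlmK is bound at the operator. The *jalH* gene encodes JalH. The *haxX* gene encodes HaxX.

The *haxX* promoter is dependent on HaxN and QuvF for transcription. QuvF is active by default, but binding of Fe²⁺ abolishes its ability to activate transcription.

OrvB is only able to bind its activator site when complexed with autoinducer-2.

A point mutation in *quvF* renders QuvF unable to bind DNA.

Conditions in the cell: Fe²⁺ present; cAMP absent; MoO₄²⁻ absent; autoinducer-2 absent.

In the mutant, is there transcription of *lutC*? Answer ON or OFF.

cAMP is absent, so UlmK is active.
With repressor UlmK bound, *jalH* is not transcribed.
So JalH is not produced.
Autoinducer-2 is absent, so OrvB is inactive.
MoO₄²⁻ is absent, so HaxN is inactive.
QuvF is non-functional in this strain, so it has no effect.
Required activator HaxN is absent, so *haxX* is not transcribed.
So HaxX is not produced.
Required activator OrvB is absent, so *lutC* is not transcribed.

OFF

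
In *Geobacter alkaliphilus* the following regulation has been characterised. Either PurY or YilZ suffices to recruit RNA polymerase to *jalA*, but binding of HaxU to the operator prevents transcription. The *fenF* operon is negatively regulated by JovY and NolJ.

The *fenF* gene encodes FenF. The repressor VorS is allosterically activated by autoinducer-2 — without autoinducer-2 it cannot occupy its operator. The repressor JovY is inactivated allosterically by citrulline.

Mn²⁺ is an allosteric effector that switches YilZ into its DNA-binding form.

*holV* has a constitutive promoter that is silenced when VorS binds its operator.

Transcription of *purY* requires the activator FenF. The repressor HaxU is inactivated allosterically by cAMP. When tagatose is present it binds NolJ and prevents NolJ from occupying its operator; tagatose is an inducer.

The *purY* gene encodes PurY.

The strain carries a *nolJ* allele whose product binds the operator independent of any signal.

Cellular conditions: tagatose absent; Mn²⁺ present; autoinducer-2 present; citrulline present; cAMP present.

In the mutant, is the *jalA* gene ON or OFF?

ON

Citrulline is present, so JovY is inactive.
NolJ is constitutively active in this strain.
With repressor NolJ bound, *fenF* is not transcribed.
So FenF is not produced.
Required activator FenF is absent, so *purY* is not transcribed.
So PurY is not produced.
cAMP is present, so HaxU is inactive.
Mn²⁺ is present, so YilZ is active.
Activator YilZ is present, so *jalA* is transcribed.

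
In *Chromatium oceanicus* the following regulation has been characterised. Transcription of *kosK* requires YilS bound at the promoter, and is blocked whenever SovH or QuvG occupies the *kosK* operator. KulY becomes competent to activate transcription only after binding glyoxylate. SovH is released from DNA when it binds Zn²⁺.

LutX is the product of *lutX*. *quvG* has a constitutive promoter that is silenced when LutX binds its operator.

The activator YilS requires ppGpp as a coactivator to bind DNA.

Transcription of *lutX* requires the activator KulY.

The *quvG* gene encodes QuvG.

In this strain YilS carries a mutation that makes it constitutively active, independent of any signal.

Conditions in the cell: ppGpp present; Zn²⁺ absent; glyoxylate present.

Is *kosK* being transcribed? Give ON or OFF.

OFF

YilS is constitutively active in this strain.
Zn²⁺ is absent, so SovH is active.
Glyoxylate is present, so KulY is active.
No repressor is bound and KulY is active, so *lutX* is transcribed.
So LutX is produced and active.
With repressor LutX bound, *quvG* is not transcribed.
So QuvG is not produced.
With repressor SovH bound, *kosK* is not transcribed.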